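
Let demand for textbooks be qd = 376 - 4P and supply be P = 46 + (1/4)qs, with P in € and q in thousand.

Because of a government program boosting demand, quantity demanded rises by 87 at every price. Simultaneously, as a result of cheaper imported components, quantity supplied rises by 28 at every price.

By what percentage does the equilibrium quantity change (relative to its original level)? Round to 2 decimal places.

Before the shock: 376 - 4P = 4P - 184 ⇒ 560 = 8P ⇒ P = 70, q = 96.
The shock moves the curves to qd = 463 - 4P and qs = 4P - 156.
Setting them equal: 463 - 4P = 4P - 156 → 619 = 8P, so P = 77.375 and q = 153.5.
%Δq = (153.5 − 96) / 96 × 100 = +59.90%.

+59.90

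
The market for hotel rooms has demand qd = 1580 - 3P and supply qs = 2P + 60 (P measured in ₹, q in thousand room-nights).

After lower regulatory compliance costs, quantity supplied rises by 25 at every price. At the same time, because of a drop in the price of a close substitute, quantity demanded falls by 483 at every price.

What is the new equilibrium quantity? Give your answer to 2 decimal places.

Solve the original market: 1580 - 3P = 2P + 60, hence P = 304 and q = 668.
The shock moves the curves to qd = 1097 - 3P and qs = 2P + 85.
New equilibrium: 1097 - 3P = 2P + 85 ⇒ 1012 = 5P ⇒ P = 202.4, q = 489.8.

489.80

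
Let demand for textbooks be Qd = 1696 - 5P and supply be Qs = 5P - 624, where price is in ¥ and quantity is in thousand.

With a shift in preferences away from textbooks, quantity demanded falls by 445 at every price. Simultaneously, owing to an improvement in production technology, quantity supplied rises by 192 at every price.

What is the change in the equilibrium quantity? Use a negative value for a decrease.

Initially, 1696 - 5P = 5P - 624, so 2320 = 10P and P = 232, Q = 536.
With the change applied: demand Qd = 1251 - 5P, supply Qs = 5P - 432.
Clearing the new market: 1251 - 5P = 5P - 432, so P = 168.3 and Q = 409.5.
ΔQ = 409.5 − 536 = -126.5.

-126.5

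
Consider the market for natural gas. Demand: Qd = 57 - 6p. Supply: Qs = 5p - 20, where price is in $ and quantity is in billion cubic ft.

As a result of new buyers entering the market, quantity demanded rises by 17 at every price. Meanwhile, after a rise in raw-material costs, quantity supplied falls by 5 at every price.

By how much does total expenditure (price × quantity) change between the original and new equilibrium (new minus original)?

+75

Initially, 57 - 6p = 5p - 20, so 77 = 11p and p = 7, Q = 15.
The shock moves the curves to Qd = 74 - 6p and Qs = 5p - 25.
New equilibrium: 74 - 6p = 5p - 25 ⇒ 99 = 11p ⇒ p = 9, Q = 20.
Expenditure moves from 7×15 = 105 to 9×20 = 180; change = +75.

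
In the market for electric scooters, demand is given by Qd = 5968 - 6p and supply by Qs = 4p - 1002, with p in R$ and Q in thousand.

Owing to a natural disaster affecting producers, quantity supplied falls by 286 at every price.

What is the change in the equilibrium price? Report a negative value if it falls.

Before the shock: 5968 - 6p = 4p - 1002 ⇒ 6970 = 10p ⇒ p = 697, Q = 1786.
With the change applied: demand Qd = 5968 - 6p, supply Qs = 4p - 1288.
Equate the new curves: 5968 - 6p = 4p - 1288, giving 7256 = 10p, p = 725.6, Q = 1614.4.
Δp = 725.6 − 697 = +28.6.

+28.6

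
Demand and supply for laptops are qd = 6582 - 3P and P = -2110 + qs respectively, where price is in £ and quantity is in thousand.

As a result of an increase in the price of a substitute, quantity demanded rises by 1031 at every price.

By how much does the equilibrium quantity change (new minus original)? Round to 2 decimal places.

Initially, 6582 - 3P = P + 2110, so 4472 = 4P and P = 1118, q = 3228.
The new curves are qd = 7613 - 3P (demand) and qs = P + 2110 (supply).
Setting them equal: 7613 - 3P = P + 2110 → 5503 = 4P, so P = 1375.75 and q = 3485.75.
Δq = 3485.75 − 3228 = +257.75.

+257.75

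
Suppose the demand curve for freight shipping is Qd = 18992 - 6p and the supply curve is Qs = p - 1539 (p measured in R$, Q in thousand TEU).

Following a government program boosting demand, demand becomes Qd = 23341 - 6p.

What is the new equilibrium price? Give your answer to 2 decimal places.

3554.29

Solve the original market: 18992 - 6p = p - 1539, hence p = 2933 and Q = 1394.
After the shift, demand is Qd = 23341 - 6p and supply is Qs = p - 1539.
Equate the new curves: 23341 - 6p = p - 1539, giving 24880 = 7p, p = 24880/7 ≈ 3554.2857, Q = 14107/7 ≈ 2015.2857.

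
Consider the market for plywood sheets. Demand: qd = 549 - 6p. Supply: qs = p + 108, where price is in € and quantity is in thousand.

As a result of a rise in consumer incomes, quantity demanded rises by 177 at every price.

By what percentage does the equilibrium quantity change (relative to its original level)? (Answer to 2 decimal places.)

+14.79

Before the shock: 549 - 6p = p + 108 ⇒ 441 = 7p ⇒ p = 63, q = 171.
The new curves are qd = 726 - 6p (demand) and qs = p + 108 (supply).
Setting them equal: 726 - 6p = p + 108 → 618 = 7p, so p = 618/7 ≈ 88.2857 and q = 1374/7 ≈ 196.2857.
%Δq = (196.2857 − 171) / 171 × 100 = +14.79%.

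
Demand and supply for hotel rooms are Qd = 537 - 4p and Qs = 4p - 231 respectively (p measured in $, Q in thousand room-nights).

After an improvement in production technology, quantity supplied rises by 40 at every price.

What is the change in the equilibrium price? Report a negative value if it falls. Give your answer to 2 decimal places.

Original equilibrium: 537 - 4p = 4p - 231 gives 768 = 8p, so p = 96 and Q = 153.
The shock moves the curves to Qd = 537 - 4p and Qs = 4p - 191.
New equilibrium: 537 - 4p = 4p - 191 ⇒ 728 = 8p ⇒ p = 91, Q = 173.
Δp = 91 − 96 = -5.00.

-5.00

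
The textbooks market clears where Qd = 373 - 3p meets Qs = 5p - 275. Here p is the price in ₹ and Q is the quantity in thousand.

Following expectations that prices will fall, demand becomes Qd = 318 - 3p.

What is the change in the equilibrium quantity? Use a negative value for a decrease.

Solve the original market: 373 - 3p = 5p - 275, hence p = 81 and Q = 130.
The new curves are Qd = 318 - 3p (demand) and Qs = 5p - 275 (supply).
New equilibrium: 318 - 3p = 5p - 275 ⇒ 593 = 8p ⇒ p = 74.125, Q = 95.625.
ΔQ = 95.625 − 130 = -34.375.

-34.375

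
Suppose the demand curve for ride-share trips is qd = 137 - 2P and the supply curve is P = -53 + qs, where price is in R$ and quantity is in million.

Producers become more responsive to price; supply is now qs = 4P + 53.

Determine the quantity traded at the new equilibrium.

Before the shock: 137 - 2P = P + 53 ⇒ 84 = 3P ⇒ P = 28, q = 81.
After the shift, demand is qd = 137 - 2P and supply is qs = 4P + 53.
Setting them equal: 137 - 2P = 4P + 53 → 84 = 6P, so P = 14 and q = 109.

109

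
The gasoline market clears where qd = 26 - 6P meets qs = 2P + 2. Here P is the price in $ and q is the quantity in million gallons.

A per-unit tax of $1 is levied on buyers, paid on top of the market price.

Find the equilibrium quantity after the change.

Before the shock: 26 - 6P = 2P + 2 ⇒ 24 = 8P ⇒ P = 3, q = 8.
Since buyers pay the price plus the tax, the effective demand curve becomes qd = 20 - 6P.
Setting them equal: 20 - 6P = 2P + 2 → 18 = 8P, so P = 2.25 and q = 6.5.

6.5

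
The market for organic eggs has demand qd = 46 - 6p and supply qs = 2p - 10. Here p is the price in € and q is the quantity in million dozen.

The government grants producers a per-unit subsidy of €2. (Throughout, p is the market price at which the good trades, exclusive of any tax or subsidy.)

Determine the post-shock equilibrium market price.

6.5

Before the shock: 46 - 6p = 2p - 10 ⇒ 56 = 8p ⇒ p = 7, q = 4.
Since sellers receive the price plus the subsidy, the effective supply curve becomes qs = 2p - 6.
Setting them equal: 46 - 6p = 2p - 6 → 52 = 8p, so p = 6.5 and q = 7.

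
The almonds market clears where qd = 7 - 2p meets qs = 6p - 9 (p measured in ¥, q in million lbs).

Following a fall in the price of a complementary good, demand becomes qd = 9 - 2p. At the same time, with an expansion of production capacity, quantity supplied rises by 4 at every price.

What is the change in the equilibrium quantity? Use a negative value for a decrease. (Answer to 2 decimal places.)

+2.50

Before the shock: 7 - 2p = 6p - 9 ⇒ 16 = 8p ⇒ p = 2, q = 3.
The new curves are qd = 9 - 2p (demand) and qs = 6p - 5 (supply).
Equate the new curves: 9 - 2p = 6p - 5, giving 14 = 8p, p = 1.75, q = 5.5.
Δq = 5.5 − 3 = +2.50.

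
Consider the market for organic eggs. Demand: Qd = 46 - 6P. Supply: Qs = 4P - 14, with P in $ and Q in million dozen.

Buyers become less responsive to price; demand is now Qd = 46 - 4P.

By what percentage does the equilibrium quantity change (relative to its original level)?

Initially, 46 - 6P = 4P - 14, so 60 = 10P and P = 6, Q = 10.
After the shift, demand is Qd = 46 - 4P and supply is Qs = 4P - 14.
Equate the new curves: 46 - 4P = 4P - 14, giving 60 = 8P, P = 7.5, Q = 16.
%ΔQ = (16 − 10) / 10 × 100 = +60%.

+60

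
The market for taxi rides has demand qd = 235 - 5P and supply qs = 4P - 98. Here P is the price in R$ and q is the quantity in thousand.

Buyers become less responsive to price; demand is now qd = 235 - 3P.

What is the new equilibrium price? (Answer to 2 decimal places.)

47.57

Original equilibrium: 235 - 5P = 4P - 98 gives 333 = 9P, so P = 37 and q = 50.
The new curves are qd = 235 - 3P (demand) and qs = 4P - 98 (supply).
New equilibrium: 235 - 3P = 4P - 98 ⇒ 333 = 7P ⇒ P = 333/7 ≈ 47.5714, q = 646/7 ≈ 92.2857.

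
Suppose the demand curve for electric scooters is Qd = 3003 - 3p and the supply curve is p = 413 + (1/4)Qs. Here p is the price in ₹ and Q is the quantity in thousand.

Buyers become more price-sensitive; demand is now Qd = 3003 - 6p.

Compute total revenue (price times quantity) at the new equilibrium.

Solve the original market: 3003 - 3p = 4p - 1652, hence p = 665 and Q = 1008.
With the change applied: demand Qd = 3003 - 6p, supply Qs = 4p - 1652.
Equate the new curves: 3003 - 6p = 4p - 1652, giving 4655 = 10p, p = 465.5, Q = 210.
New expenditure = 465.5 × 210 = 97755.

97755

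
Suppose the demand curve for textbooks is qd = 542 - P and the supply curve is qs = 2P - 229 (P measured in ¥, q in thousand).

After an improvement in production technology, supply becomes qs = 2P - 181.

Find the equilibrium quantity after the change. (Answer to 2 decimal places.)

301.00

Initially, 542 - P = 2P - 229, so 771 = 3P and P = 257, q = 285.
After the shift, demand is qd = 542 - P and supply is qs = 2P - 181.
Setting them equal: 542 - P = 2P - 181 → 723 = 3P, so P = 241 and q = 301.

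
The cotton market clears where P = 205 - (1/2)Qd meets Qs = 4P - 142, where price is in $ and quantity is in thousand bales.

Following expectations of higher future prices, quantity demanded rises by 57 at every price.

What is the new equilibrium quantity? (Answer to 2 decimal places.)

Original equilibrium: 410 - 2P = 4P - 142 gives 552 = 6P, so P = 92 and Q = 226.
The shock moves the curves to Qd = 467 - 2P and Qs = 4P - 142.
Clearing the new market: 467 - 2P = 4P - 142, so P = 101.5 and Q = 264.

264.00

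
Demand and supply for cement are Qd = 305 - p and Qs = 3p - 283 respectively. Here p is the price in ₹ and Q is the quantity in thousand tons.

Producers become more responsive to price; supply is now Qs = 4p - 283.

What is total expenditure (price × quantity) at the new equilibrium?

Solve the original market: 305 - p = 3p - 283, hence p = 147 and Q = 158.
The new curves are Qd = 305 - p (demand) and Qs = 4p - 283 (supply).
Clearing the new market: 305 - p = 4p - 283, so p = 117.6 and Q = 187.4.
New expenditure = 117.6 × 187.4 = 22038.24.

22038.24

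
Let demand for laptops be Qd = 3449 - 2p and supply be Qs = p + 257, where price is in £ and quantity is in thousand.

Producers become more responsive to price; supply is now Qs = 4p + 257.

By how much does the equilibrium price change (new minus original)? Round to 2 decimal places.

-532.00

Solve the original market: 3449 - 2p = p + 257, hence p = 1064 and Q = 1321.
With the change applied: demand Qd = 3449 - 2p, supply Qs = 4p + 257.
New equilibrium: 3449 - 2p = 4p + 257 ⇒ 3192 = 6p ⇒ p = 532, Q = 2385.
Δp = 532 − 1064 = -532.00.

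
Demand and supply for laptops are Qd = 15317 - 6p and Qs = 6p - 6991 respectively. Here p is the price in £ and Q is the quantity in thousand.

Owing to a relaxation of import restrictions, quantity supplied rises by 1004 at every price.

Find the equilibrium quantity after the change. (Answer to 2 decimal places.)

4665.00

Initially, 15317 - 6p = 6p - 6991, so 22308 = 12p and p = 1859, Q = 4163.
With the change applied: demand Qd = 15317 - 6p, supply Qs = 6p - 5987.
Setting them equal: 15317 - 6p = 6p - 5987 → 21304 = 12p, so p = 5326/3 ≈ 1775.3333 and Q = 4665.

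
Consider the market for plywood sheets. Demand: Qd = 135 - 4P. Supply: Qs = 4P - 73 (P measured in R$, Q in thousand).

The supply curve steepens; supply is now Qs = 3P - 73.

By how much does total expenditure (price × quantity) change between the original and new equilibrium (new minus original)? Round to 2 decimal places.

Original equilibrium: 135 - 4P = 4P - 73 gives 208 = 8P, so P = 26 and Q = 31.
After the shift, demand is Qd = 135 - 4P and supply is Qs = 3P - 73.
New equilibrium: 135 - 4P = 3P - 73 ⇒ 208 = 7P ⇒ P = 208/7 ≈ 29.7143, Q = 113/7 ≈ 16.1429.
Expenditure moves from 26×31 = 806 to 29.7143×16.1429 = 479.6735; change = -326.33.

-326.33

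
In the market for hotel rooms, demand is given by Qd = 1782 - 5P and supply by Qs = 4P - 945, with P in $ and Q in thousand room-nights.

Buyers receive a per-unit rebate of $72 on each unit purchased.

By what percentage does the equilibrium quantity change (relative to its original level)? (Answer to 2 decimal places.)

+59.93

Solve the original market: 1782 - 5P = 4P - 945, hence P = 303 and Q = 267.
Since buyers' out-of-pocket price is the market price minus the rebate, the effective demand curve becomes Qd = 2142 - 5P.
Setting them equal: 2142 - 5P = 4P - 945 → 3087 = 9P, so P = 343 and Q = 427.
%ΔQ = (427 − 267) / 267 × 100 = +59.93%.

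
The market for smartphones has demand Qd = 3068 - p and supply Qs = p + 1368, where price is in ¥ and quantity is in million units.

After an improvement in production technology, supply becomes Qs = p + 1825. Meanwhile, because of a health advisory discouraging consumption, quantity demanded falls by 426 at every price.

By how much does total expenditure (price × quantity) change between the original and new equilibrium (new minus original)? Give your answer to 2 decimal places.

Original equilibrium: 3068 - p = p + 1368 gives 1700 = 2p, so p = 850 and Q = 2218.
With the change applied: demand Qd = 2642 - p, supply Qs = p + 1825.
New equilibrium: 2642 - p = p + 1825 ⇒ 817 = 2p ⇒ p = 408.5, Q = 2233.5.
Expenditure moves from 850×2218 = 1885300 to 408.5×2233.5 = 912384.75; change = -972915.25.

-972915.25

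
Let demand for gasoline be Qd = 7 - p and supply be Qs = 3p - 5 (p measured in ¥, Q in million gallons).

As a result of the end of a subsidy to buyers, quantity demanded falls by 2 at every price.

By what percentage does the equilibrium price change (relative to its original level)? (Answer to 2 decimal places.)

-16.67

Before the shock: 7 - p = 3p - 5 ⇒ 12 = 4p ⇒ p = 3, Q = 4.
After the shift, demand is Qd = 5 - p and supply is Qs = 3p - 5.
New equilibrium: 5 - p = 3p - 5 ⇒ 10 = 4p ⇒ p = 2.5, Q = 2.5.
%Δp = (2.5 − 3) / 3 × 100 = -16.67%.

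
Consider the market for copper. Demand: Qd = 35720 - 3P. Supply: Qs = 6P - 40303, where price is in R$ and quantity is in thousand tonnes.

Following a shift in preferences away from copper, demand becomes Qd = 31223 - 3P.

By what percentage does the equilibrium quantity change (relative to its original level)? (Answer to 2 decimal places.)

-28.89

Original equilibrium: 35720 - 3P = 6P - 40303 gives 76023 = 9P, so P = 8447 and Q = 10379.
After the shift, demand is Qd = 31223 - 3P and supply is Qs = 6P - 40303.
Setting them equal: 31223 - 3P = 6P - 40303 → 71526 = 9P, so P = 23842/3 ≈ 7947.3333 and Q = 7381.
%ΔQ = (7381 − 10379) / 10379 × 100 = -28.89%.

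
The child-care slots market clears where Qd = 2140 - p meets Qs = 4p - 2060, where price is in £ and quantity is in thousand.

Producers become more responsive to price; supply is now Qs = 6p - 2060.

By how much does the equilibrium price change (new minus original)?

-240

Solve the original market: 2140 - p = 4p - 2060, hence p = 840 and Q = 1300.
With the change applied: demand Qd = 2140 - p, supply Qs = 6p - 2060.
New equilibrium: 2140 - p = 6p - 2060 ⇒ 4200 = 7p ⇒ p = 600, Q = 1540.
Δp = 600 − 840 = -240.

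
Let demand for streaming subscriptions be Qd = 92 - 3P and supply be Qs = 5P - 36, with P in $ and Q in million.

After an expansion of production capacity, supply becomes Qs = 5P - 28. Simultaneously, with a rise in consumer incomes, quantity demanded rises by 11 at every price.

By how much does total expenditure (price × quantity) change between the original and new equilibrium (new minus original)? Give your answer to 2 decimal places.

Original equilibrium: 92 - 3P = 5P - 36 gives 128 = 8P, so P = 16 and Q = 44.
The shock moves the curves to Qd = 103 - 3P and Qs = 5P - 28.
Clearing the new market: 103 - 3P = 5P - 28, so P = 16.375 and Q = 53.875.
Expenditure moves from 16×44 = 704 to 16.375×53.875 = 882.203125; change = +178.20.

+178.20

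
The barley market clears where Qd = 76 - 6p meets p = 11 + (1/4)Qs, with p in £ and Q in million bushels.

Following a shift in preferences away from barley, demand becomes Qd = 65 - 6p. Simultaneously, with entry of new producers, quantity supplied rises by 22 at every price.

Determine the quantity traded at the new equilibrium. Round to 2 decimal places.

Before the shock: 76 - 6p = 4p - 44 ⇒ 120 = 10p ⇒ p = 12, Q = 4.
The shock moves the curves to Qd = 65 - 6p and Qs = 4p - 22.
Setting them equal: 65 - 6p = 4p - 22 → 87 = 10p, so p = 8.7 and Q = 12.8.

12.80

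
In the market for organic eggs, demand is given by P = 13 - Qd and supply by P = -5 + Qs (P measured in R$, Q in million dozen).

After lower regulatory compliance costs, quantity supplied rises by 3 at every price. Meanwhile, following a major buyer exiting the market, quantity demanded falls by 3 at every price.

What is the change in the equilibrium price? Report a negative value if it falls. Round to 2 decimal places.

Before the shock: 13 - P = P + 5 ⇒ 8 = 2P ⇒ P = 4, Q = 9.
The new curves are Qd = 10 - P (demand) and Qs = P + 8 (supply).
New equilibrium: 10 - P = P + 8 ⇒ 2 = 2P ⇒ P = 1, Q = 9.
ΔP = 1 − 4 = -3.00.

-3.00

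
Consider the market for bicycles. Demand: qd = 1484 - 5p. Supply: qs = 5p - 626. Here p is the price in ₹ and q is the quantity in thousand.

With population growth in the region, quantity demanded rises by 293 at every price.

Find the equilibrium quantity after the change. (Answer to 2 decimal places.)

575.50

Initially, 1484 - 5p = 5p - 626, so 2110 = 10p and p = 211, q = 429.
With the change applied: demand qd = 1777 - 5p, supply qs = 5p - 626.
Setting them equal: 1777 - 5p = 5p - 626 → 2403 = 10p, so p = 240.3 and q = 575.5.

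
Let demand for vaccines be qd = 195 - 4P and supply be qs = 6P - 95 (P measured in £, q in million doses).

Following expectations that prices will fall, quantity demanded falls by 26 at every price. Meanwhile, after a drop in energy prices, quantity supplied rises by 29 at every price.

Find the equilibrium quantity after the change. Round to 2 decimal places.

Initially, 195 - 4P = 6P - 95, so 290 = 10P and P = 29, q = 79.
The new curves are qd = 169 - 4P (demand) and qs = 6P - 66 (supply).
Setting them equal: 169 - 4P = 6P - 66 → 235 = 10P, so P = 23.5 and q = 75.

75.00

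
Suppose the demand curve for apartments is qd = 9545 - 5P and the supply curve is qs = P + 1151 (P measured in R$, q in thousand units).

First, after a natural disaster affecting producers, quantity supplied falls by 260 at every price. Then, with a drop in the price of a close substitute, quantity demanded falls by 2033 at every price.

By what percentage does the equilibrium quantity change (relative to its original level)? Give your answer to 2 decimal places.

Initially, 9545 - 5P = P + 1151, so 8394 = 6P and P = 1399, q = 2550.
After the shift, demand is qd = 7512 - 5P and supply is qs = P + 891.
New equilibrium: 7512 - 5P = P + 891 ⇒ 6621 = 6P ⇒ P = 1103.5, q = 1994.5.
%Δq = (1994.5 − 2550) / 2550 × 100 = -21.78%.

-21.78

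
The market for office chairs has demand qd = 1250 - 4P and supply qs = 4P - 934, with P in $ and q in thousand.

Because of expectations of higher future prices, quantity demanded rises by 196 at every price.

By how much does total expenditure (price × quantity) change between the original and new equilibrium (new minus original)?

+33026

Original equilibrium: 1250 - 4P = 4P - 934 gives 2184 = 8P, so P = 273 and q = 158.
After the shift, demand is qd = 1446 - 4P and supply is qs = 4P - 934.
Equate the new curves: 1446 - 4P = 4P - 934, giving 2380 = 8P, P = 297.5, q = 256.
Expenditure moves from 273×158 = 43134 to 297.5×256 = 76160; change = +33026.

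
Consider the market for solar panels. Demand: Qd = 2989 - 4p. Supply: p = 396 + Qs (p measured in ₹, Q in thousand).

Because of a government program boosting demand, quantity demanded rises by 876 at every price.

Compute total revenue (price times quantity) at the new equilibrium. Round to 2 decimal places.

Solve the original market: 2989 - 4p = p - 396, hence p = 677 and Q = 281.
The new curves are Qd = 3865 - 4p (demand) and Qs = p - 396 (supply).
New equilibrium: 3865 - 4p = p - 396 ⇒ 4261 = 5p ⇒ p = 852.2, Q = 456.2.
New expenditure = 852.2 × 456.2 = 388773.64.

388773.64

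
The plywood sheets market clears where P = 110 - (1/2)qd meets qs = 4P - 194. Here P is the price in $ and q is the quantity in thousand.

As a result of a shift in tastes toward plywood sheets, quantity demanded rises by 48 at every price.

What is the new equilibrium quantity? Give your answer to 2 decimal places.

Solve the original market: 220 - 2P = 4P - 194, hence P = 69 and q = 82.
The shock moves the curves to qd = 268 - 2P and qs = 4P - 194.
New equilibrium: 268 - 2P = 4P - 194 ⇒ 462 = 6P ⇒ P = 77, q = 114.

114.00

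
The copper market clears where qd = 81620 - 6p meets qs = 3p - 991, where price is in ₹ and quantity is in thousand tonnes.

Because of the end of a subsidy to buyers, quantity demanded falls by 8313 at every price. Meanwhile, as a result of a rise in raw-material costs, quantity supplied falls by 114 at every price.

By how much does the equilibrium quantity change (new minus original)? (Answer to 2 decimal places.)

-2847.00

Original equilibrium: 81620 - 6p = 3p - 991 gives 82611 = 9p, so p = 9179 and q = 26546.
With the change applied: demand qd = 73307 - 6p, supply qs = 3p - 1105.
Clearing the new market: 73307 - 6p = 3p - 1105, so p = 8268 and q = 23699.
Δq = 23699 − 26546 = -2847.00.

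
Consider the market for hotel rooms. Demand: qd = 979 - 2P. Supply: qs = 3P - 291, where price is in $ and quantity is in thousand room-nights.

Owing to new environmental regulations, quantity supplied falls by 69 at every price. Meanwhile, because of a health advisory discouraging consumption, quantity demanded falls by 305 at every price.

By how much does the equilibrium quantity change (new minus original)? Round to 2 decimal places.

-210.60

Solve the original market: 979 - 2P = 3P - 291, hence P = 254 and q = 471.
With the change applied: demand qd = 674 - 2P, supply qs = 3P - 360.
Setting them equal: 674 - 2P = 3P - 360 → 1034 = 5P, so P = 206.8 and q = 260.4.
Δq = 260.4 − 471 = -210.60.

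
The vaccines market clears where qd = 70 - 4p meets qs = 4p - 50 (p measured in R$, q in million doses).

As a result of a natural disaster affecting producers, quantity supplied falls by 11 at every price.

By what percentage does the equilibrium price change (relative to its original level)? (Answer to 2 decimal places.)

+9.17

Solve the original market: 70 - 4p = 4p - 50, hence p = 15 and q = 10.
The new curves are qd = 70 - 4p (demand) and qs = 4p - 61 (supply).
New equilibrium: 70 - 4p = 4p - 61 ⇒ 131 = 8p ⇒ p = 16.375, q = 4.5.
%Δp = (16.375 − 15) / 15 × 100 = +9.17%.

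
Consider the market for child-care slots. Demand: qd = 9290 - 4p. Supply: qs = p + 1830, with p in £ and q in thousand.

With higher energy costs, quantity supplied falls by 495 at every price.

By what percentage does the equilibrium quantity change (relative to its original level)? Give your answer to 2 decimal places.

Solve the original market: 9290 - 4p = p + 1830, hence p = 1492 and q = 3322.
The shock moves the curves to qd = 9290 - 4p and qs = p + 1335.
Setting them equal: 9290 - 4p = p + 1335 → 7955 = 5p, so p = 1591 and q = 2926.
%Δq = (2926 − 3322) / 3322 × 100 = -11.92%.

-11.92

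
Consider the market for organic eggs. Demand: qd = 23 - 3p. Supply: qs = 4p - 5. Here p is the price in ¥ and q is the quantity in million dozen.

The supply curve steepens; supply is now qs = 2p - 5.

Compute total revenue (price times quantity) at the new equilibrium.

Solve the original market: 23 - 3p = 4p - 5, hence p = 4 and q = 11.
The shock moves the curves to qd = 23 - 3p and qs = 2p - 5.
Setting them equal: 23 - 3p = 2p - 5 → 28 = 5p, so p = 5.6 and q = 6.2.
New expenditure = 5.6 × 6.2 = 34.72.

34.72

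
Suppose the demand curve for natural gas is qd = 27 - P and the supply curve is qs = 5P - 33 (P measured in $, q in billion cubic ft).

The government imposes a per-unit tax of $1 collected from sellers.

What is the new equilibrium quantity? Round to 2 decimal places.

16.17

Original equilibrium: 27 - P = 5P - 33 gives 60 = 6P, so P = 10 and q = 17.
Since sellers keep the price net of the tax, the effective supply curve becomes qs = 5P - 38.
Setting them equal: 27 - P = 5P - 38 → 65 = 6P, so P = 65/6 ≈ 10.8333 and q = 97/6 ≈ 16.1667.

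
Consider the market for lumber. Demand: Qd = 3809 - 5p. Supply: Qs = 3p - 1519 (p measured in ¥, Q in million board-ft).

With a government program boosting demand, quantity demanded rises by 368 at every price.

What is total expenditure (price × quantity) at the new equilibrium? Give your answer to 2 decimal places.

Original equilibrium: 3809 - 5p = 3p - 1519 gives 5328 = 8p, so p = 666 and Q = 479.
The new curves are Qd = 4177 - 5p (demand) and Qs = 3p - 1519 (supply).
Clearing the new market: 4177 - 5p = 3p - 1519, so p = 712 and Q = 617.
New expenditure = 712 × 617 = 439304.00.

439304.00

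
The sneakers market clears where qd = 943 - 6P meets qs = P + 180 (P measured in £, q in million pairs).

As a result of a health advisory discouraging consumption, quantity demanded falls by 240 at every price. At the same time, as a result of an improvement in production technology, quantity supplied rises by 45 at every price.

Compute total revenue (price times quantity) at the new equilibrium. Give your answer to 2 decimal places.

20027.22

Original equilibrium: 943 - 6P = P + 180 gives 763 = 7P, so P = 109 and q = 289.
With the change applied: demand qd = 703 - 6P, supply qs = P + 225.
Equate the new curves: 703 - 6P = P + 225, giving 478 = 7P, P = 478/7 ≈ 68.2857, q = 2053/7 ≈ 293.2857.
New expenditure = 68.2857 × 293.2857 = 20027.22.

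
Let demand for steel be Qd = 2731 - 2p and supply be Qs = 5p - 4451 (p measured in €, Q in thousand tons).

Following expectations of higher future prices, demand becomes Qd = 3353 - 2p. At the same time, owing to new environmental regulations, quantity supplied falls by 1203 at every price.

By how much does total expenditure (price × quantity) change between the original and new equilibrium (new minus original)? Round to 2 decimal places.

+306431.69

Before the shock: 2731 - 2p = 5p - 4451 ⇒ 7182 = 7p ⇒ p = 1026, Q = 679.
With the change applied: demand Qd = 3353 - 2p, supply Qs = 5p - 5654.
New equilibrium: 3353 - 2p = 5p - 5654 ⇒ 9007 = 7p ⇒ p = 9007/7 ≈ 1286.7143, Q = 5457/7 ≈ 779.5714.
Expenditure moves from 1026×679 = 696654 to 1286.7143×779.5714 = 1003085.6939; change = +306431.69.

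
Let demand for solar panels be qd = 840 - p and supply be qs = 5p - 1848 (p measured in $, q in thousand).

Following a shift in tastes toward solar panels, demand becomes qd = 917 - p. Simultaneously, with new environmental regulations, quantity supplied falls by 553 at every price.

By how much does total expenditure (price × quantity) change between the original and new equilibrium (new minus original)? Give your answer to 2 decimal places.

Initially, 840 - p = 5p - 1848, so 2688 = 6p and p = 448, q = 392.
The new curves are qd = 917 - p (demand) and qs = 5p - 2401 (supply).
New equilibrium: 917 - p = 5p - 2401 ⇒ 3318 = 6p ⇒ p = 553, q = 364.
Expenditure moves from 448×392 = 175616 to 553×364 = 201292; change = +25676.00.

+25676.00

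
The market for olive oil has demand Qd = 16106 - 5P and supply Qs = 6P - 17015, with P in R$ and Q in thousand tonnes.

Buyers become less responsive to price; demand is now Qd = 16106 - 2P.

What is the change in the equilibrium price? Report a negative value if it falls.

Original equilibrium: 16106 - 5P = 6P - 17015 gives 33121 = 11P, so P = 3011 and Q = 1051.
With the change applied: demand Qd = 16106 - 2P, supply Qs = 6P - 17015.
Clearing the new market: 16106 - 2P = 6P - 17015, so P = 4140.125 and Q = 7825.75.
ΔP = 4140.125 − 3011 = +1129.125.

+1129.125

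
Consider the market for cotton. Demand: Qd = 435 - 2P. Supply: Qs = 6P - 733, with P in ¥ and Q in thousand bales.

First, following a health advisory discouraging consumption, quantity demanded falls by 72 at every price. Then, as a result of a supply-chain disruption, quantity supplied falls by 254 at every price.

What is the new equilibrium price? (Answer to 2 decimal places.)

Solve the original market: 435 - 2P = 6P - 733, hence P = 146 and Q = 143.
The shock moves the curves to Qd = 363 - 2P and Qs = 6P - 987.
Equate the new curves: 363 - 2P = 6P - 987, giving 1350 = 8P, P = 168.75, Q = 25.5.

168.75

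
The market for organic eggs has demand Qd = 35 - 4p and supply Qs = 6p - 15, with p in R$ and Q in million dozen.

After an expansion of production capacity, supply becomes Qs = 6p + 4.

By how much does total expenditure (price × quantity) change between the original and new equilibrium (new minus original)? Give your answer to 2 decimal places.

-4.94

Solve the original market: 35 - 4p = 6p - 15, hence p = 5 and Q = 15.
The shock moves the curves to Qd = 35 - 4p and Qs = 6p + 4.
New equilibrium: 35 - 4p = 6p + 4 ⇒ 31 = 10p ⇒ p = 3.1, Q = 22.6.
Expenditure moves from 5×15 = 75 to 3.1×22.6 = 70.06; change = -4.94.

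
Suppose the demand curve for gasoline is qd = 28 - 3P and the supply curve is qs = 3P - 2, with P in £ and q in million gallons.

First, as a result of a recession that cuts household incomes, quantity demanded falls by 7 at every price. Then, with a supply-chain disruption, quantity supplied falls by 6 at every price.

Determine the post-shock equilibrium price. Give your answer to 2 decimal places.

4.83

Solve the original market: 28 - 3P = 3P - 2, hence P = 5 and q = 13.
The new curves are qd = 21 - 3P (demand) and qs = 3P - 8 (supply).
Clearing the new market: 21 - 3P = 3P - 8, so P = 29/6 ≈ 4.8333 and q = 6.5.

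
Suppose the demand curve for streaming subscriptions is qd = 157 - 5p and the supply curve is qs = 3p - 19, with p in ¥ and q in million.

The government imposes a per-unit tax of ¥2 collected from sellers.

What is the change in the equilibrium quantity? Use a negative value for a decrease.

-3.75

Original equilibrium: 157 - 5p = 3p - 19 gives 176 = 8p, so p = 22 and q = 47.
Since sellers keep the price net of the tax, the effective supply curve becomes qs = 3p - 25.
Equate the new curves: 157 - 5p = 3p - 25, giving 182 = 8p, p = 22.75, q = 43.25.
Δq = 43.25 − 47 = -3.75.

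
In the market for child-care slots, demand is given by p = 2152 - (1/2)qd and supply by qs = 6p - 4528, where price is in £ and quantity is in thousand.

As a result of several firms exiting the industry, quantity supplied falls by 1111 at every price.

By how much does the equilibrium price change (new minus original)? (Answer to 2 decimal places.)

Before the shock: 4304 - 2p = 6p - 4528 ⇒ 8832 = 8p ⇒ p = 1104, q = 2096.
After the shift, demand is qd = 4304 - 2p and supply is qs = 6p - 5639.
New equilibrium: 4304 - 2p = 6p - 5639 ⇒ 9943 = 8p ⇒ p = 1242.875, q = 1818.25.
Δp = 1242.875 − 1104 = +138.88.

+138.88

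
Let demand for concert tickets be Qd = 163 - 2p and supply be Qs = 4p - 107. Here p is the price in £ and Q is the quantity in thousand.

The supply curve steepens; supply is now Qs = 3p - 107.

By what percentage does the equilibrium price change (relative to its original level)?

Original equilibrium: 163 - 2p = 4p - 107 gives 270 = 6p, so p = 45 and Q = 73.
The shock moves the curves to Qd = 163 - 2p and Qs = 3p - 107.
Equate the new curves: 163 - 2p = 3p - 107, giving 270 = 5p, p = 54, Q = 55.
%Δp = (54 − 45) / 45 × 100 = +20%.

+20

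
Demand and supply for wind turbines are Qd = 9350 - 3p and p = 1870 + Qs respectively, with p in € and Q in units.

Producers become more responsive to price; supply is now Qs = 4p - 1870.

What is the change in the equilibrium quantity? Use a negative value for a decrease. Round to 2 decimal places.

+3606.43

Original equilibrium: 9350 - 3p = p - 1870 gives 11220 = 4p, so p = 2805 and Q = 935.
The shock moves the curves to Qd = 9350 - 3p and Qs = 4p - 1870.
Clearing the new market: 9350 - 3p = 4p - 1870, so p = 11220/7 ≈ 1602.8571 and Q = 31790/7 ≈ 4541.4286.
ΔQ = 4541.4286 − 935 = +3606.43.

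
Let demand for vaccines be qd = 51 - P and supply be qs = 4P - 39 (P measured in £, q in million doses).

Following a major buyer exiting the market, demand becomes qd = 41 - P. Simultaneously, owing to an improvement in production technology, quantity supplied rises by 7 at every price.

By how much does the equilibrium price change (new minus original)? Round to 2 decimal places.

Original equilibrium: 51 - P = 4P - 39 gives 90 = 5P, so P = 18 and q = 33.
With the change applied: demand qd = 41 - P, supply qs = 4P - 32.
New equilibrium: 41 - P = 4P - 32 ⇒ 73 = 5P ⇒ P = 14.6, q = 26.4.
ΔP = 14.6 − 18 = -3.40.

-3.40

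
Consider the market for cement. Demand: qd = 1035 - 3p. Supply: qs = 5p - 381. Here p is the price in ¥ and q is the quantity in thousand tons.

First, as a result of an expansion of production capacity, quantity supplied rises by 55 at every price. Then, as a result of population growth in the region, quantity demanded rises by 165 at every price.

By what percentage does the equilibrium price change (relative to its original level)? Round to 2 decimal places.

+7.77

Before the shock: 1035 - 3p = 5p - 381 ⇒ 1416 = 8p ⇒ p = 177, q = 504.
The shock moves the curves to qd = 1200 - 3p and qs = 5p - 326.
Clearing the new market: 1200 - 3p = 5p - 326, so p = 190.75 and q = 627.75.
%Δp = (190.75 − 177) / 177 × 100 = +7.77%.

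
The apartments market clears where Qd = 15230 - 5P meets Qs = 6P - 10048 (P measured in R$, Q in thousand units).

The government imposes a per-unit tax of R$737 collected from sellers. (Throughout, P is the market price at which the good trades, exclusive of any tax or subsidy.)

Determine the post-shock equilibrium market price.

Solve the original market: 15230 - 5P = 6P - 10048, hence P = 2298 and Q = 3740.
Since sellers keep the price net of the tax, the effective supply curve becomes Qs = 6P - 14470.
Setting them equal: 15230 - 5P = 6P - 14470 → 29700 = 11P, so P = 2700 and Q = 1730.

2700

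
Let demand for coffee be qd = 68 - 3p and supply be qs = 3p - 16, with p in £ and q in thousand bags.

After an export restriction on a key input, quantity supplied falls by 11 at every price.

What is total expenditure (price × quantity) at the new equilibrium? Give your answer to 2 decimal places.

324.58

Original equilibrium: 68 - 3p = 3p - 16 gives 84 = 6p, so p = 14 and q = 26.
The new curves are qd = 68 - 3p (demand) and qs = 3p - 27 (supply).
Setting them equal: 68 - 3p = 3p - 27 → 95 = 6p, so p = 95/6 ≈ 15.8333 and q = 20.5.
New expenditure = 15.8333 × 20.5 = 324.58.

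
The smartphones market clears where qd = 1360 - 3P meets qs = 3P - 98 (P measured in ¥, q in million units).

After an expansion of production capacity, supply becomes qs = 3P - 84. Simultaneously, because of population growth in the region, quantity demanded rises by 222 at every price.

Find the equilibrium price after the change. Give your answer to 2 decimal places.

277.67

Initially, 1360 - 3P = 3P - 98, so 1458 = 6P and P = 243, q = 631.
The new curves are qd = 1582 - 3P (demand) and qs = 3P - 84 (supply).
Equate the new curves: 1582 - 3P = 3P - 84, giving 1666 = 6P, P = 833/3 ≈ 277.6667, q = 749.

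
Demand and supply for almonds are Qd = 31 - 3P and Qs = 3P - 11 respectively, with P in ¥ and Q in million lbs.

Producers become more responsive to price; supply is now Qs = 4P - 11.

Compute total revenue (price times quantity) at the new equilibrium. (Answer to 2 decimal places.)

78.00

Initially, 31 - 3P = 3P - 11, so 42 = 6P and P = 7, Q = 10.
After the shift, demand is Qd = 31 - 3P and supply is Qs = 4P - 11.
Clearing the new market: 31 - 3P = 4P - 11, so P = 6 and Q = 13.
New expenditure = 6 × 13 = 78.00.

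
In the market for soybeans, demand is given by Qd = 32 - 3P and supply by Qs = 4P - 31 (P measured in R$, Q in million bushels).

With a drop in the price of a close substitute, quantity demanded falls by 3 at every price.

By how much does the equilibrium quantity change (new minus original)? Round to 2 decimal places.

Solve the original market: 32 - 3P = 4P - 31, hence P = 9 and Q = 5.
The new curves are Qd = 29 - 3P (demand) and Qs = 4P - 31 (supply).
New equilibrium: 29 - 3P = 4P - 31 ⇒ 60 = 7P ⇒ P = 60/7 ≈ 8.5714, Q = 23/7 ≈ 3.2857.
ΔQ = 3.2857 − 5 = -1.71.

-1.71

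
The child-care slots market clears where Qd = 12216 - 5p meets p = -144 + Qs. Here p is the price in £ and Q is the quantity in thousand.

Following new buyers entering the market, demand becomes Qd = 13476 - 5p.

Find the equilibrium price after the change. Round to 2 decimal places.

Solve the original market: 12216 - 5p = p + 144, hence p = 2012 and Q = 2156.
The shock moves the curves to Qd = 13476 - 5p and Qs = p + 144.
Equate the new curves: 13476 - 5p = p + 144, giving 13332 = 6p, p = 2222, Q = 2366.

2222.00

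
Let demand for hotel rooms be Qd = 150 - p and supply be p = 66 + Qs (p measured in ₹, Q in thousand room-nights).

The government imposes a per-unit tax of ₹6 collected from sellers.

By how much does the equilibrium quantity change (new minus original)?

Before the shock: 150 - p = p - 66 ⇒ 216 = 2p ⇒ p = 108, Q = 42.
Since sellers keep the price net of the tax, the effective supply curve becomes Qs = p - 72.
New equilibrium: 150 - p = p - 72 ⇒ 222 = 2p ⇒ p = 111, Q = 39.
ΔQ = 39 − 42 = -3.

-3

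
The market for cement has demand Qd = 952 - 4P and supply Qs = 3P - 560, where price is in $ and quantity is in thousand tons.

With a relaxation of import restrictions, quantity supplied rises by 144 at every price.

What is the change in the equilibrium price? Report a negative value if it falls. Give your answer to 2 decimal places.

Before the shock: 952 - 4P = 3P - 560 ⇒ 1512 = 7P ⇒ P = 216, Q = 88.
The shock moves the curves to Qd = 952 - 4P and Qs = 3P - 416.
Equate the new curves: 952 - 4P = 3P - 416, giving 1368 = 7P, P = 1368/7 ≈ 195.4286, Q = 1192/7 ≈ 170.2857.
ΔP = 195.4286 − 216 = -20.57.

-20.57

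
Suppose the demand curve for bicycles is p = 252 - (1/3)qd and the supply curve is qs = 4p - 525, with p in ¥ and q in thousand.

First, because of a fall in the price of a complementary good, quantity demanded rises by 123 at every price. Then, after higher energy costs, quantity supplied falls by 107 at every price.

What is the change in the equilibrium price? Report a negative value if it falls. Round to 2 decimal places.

Solve the original market: 756 - 3p = 4p - 525, hence p = 183 and q = 207.
After the shift, demand is qd = 879 - 3p and supply is qs = 4p - 632.
New equilibrium: 879 - 3p = 4p - 632 ⇒ 1511 = 7p ⇒ p = 1511/7 ≈ 215.8571, q = 1620/7 ≈ 231.4286.
Δp = 215.8571 − 183 = +32.86.

+32.86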